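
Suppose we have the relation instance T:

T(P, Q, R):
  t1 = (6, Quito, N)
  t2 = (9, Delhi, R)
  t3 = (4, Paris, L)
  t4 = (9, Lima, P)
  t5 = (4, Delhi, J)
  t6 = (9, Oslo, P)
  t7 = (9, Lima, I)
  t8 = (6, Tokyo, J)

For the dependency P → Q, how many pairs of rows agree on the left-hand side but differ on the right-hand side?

7

P=6: violating pairs (1,8) — 1 pair.
P=9: violating pairs (2,4), (2,6), (2,7), (4,6), (6,7) — 5 pairs.
P=4: violating pairs (3,5) — 1 pair.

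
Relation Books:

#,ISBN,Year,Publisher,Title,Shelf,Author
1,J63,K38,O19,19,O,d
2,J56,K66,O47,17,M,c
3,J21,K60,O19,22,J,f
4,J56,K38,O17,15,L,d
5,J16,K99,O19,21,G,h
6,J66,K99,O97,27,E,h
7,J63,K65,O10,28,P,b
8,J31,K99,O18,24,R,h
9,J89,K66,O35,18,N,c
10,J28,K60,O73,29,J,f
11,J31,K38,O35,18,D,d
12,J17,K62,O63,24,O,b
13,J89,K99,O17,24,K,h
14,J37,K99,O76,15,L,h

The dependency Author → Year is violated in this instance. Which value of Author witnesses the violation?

b

Author=d: rows 1, 4, 11 → Year = K38, K38, K38 ✓
Author=c: rows 2, 9 → Year = K66, K66 ✓
Author=f: rows 3, 10 → Year = K60, K60 ✓
Author=h: rows 5, 6, 8, 13, 14 → Year = K99, K99, K99, K99, K99 ✓
Author=b: rows 7, 12 → Year takes values {K65, K62} — violation
The only Author value with inconsistent Year is Author=b.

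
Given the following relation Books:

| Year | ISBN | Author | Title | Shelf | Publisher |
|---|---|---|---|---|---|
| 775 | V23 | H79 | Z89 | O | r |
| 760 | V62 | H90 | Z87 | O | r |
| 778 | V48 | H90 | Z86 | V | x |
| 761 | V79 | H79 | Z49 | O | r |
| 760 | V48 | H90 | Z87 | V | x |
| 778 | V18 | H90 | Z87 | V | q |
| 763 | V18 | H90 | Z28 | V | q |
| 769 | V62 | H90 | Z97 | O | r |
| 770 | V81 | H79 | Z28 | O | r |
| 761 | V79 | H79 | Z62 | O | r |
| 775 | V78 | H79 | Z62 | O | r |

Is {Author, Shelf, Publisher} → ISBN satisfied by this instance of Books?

(Author=H79, Shelf=O, Publisher=r): 5 rows → ISBN takes values {V23, V79, V81, V78} — violation
(Author=H90, Shelf=O, Publisher=r): 2 rows → ISBN = V62, V62 ✓
(Author=H90, Shelf=V, Publisher=x): 2 rows → ISBN = V48, V48 ✓
(Author=H90, Shelf=V, Publisher=q): 2 rows → ISBN = V18, V18 ✓
Two rows agree on {Author, Shelf, Publisher} but differ on ISBN, so {Author, Shelf, Publisher} → ISBN does not hold.

No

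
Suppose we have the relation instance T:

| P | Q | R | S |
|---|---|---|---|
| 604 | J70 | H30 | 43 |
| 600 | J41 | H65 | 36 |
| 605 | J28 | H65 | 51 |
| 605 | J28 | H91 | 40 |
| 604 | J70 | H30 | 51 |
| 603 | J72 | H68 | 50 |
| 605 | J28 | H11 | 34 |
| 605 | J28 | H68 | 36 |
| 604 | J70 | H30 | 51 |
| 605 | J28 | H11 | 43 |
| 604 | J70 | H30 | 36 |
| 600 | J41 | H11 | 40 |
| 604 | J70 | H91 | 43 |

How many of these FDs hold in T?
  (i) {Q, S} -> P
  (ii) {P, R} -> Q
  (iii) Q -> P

3

(i) {Q, S} -> P: every LHS value maps to a single RHS value — holds.
(ii) {P, R} -> Q: every LHS value maps to a single RHS value — holds.
(iii) Q -> P: every LHS value maps to a single RHS value — holds.
3 of the 3 dependencies hold.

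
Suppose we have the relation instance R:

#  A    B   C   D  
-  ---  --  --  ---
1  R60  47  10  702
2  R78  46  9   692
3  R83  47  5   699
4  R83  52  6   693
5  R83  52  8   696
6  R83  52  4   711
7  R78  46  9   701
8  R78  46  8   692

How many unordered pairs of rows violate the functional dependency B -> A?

B=47: violating pairs (1,3) — 1 pair.
B=46: all 3 rows agree on A — 0 pairs.
B=52: all 3 rows agree on A — 0 pairs.

1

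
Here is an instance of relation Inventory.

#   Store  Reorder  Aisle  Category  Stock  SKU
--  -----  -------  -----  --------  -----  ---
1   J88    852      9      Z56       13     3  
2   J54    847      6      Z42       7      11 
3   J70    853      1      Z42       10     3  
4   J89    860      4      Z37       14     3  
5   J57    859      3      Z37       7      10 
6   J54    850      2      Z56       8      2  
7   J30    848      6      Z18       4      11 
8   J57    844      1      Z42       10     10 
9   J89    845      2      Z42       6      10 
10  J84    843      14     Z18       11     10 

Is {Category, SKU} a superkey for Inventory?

Rows 8 and 9 have the same {Category, SKU} value (Category=Z42, SKU=10) but are distinct tuples, so {Category, SKU} does not determine every attribute — not a superkey.

No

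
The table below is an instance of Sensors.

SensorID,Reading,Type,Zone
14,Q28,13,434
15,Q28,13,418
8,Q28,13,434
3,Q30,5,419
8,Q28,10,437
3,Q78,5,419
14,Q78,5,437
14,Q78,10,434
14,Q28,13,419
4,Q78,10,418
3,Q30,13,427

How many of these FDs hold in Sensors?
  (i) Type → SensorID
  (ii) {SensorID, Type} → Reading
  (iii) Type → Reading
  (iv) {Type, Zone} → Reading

0

(i) Type → SensorID: Type=13: 5 rows → SensorID takes values {14, 15, 8, 3} — violation; Type=5: 3 rows → SensorID takes values {3, 14} — violation; Type=10: 3 rows → SensorID takes values {8, 14, 4} — violation — fails.
(ii) {SensorID, Type} → Reading: (SensorID=3, Type=5): 2 rows → Reading takes values {Q30, Q78} — violation — fails.
(iii) Type → Reading: Type=13: 5 rows → Reading takes values {Q28, Q30} — violation; Type=5: 3 rows → Reading takes values {Q30, Q78} — violation; Type=10: 3 rows → Reading takes values {Q28, Q78} — violation — fails.
(iv) {Type, Zone} → Reading: (Type=5, Zone=419): 2 rows → Reading takes values {Q30, Q78} — violation — fails.
None of the 4 dependencies hold.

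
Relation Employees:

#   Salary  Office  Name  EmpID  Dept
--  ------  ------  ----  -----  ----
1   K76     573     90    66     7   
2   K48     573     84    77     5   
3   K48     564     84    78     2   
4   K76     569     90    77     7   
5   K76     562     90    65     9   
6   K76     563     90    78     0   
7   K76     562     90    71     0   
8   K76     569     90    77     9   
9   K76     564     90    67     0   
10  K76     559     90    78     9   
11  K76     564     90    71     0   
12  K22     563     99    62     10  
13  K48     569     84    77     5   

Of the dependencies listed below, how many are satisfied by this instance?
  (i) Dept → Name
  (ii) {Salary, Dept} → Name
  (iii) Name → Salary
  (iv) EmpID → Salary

(i) Dept → Name: every LHS value maps to a single RHS value — holds.
(ii) {Salary, Dept} → Name: every LHS value maps to a single RHS value — holds.
(iii) Name → Salary: every LHS value maps to a single RHS value — holds.
(iv) EmpID → Salary: EmpID=77: rows 2, 4, 8, 13 → Salary takes values {K48, K76} — violation; EmpID=78: rows 3, 6, 10 → Salary takes values {K48, K76} — violation — fails.
3 of the 4 dependencies hold.

3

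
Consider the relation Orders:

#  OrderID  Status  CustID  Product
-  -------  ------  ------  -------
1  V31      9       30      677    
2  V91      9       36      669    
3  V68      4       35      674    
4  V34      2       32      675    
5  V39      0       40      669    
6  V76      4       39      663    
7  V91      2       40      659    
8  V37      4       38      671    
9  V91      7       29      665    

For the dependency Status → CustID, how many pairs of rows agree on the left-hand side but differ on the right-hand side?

Status=9: violating pairs (1,2) — 1 pair.
Status=4: violating pairs (3,6), (3,8), (6,8) — 3 pairs.
Status=2: violating pairs (4,7) — 1 pair.

5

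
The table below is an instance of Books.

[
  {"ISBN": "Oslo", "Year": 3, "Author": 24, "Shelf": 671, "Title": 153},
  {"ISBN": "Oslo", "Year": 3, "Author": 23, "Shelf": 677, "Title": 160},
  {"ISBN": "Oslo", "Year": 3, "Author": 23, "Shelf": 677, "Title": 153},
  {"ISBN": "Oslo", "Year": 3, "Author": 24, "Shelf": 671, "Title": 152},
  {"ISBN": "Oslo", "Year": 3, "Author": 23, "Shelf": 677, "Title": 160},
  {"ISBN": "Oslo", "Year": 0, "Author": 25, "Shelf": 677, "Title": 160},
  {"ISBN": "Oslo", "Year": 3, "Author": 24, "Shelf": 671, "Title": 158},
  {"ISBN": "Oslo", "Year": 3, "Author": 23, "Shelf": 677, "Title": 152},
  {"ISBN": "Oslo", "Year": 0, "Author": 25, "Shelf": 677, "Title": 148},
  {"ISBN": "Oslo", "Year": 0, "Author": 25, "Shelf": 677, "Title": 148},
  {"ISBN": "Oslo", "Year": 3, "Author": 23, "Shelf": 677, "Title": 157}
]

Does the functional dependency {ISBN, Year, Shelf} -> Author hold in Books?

(ISBN=Oslo, Year=3, Shelf=671): 3 rows → Author = 24, 24, 24 ✓
(ISBN=Oslo, Year=3, Shelf=677): 5 rows → Author = 23, 23, 23, 23, 23 ✓
(ISBN=Oslo, Year=0, Shelf=677): 3 rows → Author = 25, 25, 25 ✓
Every {ISBN, Year, Shelf} value is associated with a single Author value, so {ISBN, Year, Shelf} -> Author holds.

Yes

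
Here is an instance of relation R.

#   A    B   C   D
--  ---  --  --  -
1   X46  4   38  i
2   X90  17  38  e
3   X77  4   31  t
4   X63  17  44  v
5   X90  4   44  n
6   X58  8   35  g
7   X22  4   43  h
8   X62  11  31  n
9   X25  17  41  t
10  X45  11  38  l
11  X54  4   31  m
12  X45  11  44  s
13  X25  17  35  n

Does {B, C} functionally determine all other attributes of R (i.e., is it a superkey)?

No

Rows 3 and 11 have the same {B, C} value (B=4, C=31) but are distinct tuples, so {B, C} does not determine every attribute — not a superkey.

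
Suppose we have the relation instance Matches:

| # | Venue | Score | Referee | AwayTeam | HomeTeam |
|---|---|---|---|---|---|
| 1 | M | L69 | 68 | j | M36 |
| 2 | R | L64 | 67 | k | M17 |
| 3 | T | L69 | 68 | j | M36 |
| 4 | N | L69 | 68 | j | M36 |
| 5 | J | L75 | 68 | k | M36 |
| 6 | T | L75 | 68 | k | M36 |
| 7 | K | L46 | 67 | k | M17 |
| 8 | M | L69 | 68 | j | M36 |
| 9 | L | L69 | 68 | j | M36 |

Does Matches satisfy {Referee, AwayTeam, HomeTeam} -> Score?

(Referee=68, AwayTeam=j, HomeTeam=M36): rows 1, 3, 4, 8, 9 → Score = L69, L69, L69, L69, L69 ✓
(Referee=67, AwayTeam=k, HomeTeam=M17): rows 2, 7 → Score takes values {L64, L46} — violation
(Referee=68, AwayTeam=k, HomeTeam=M36): rows 5, 6 → Score = L75, L75 ✓
Two rows agree on {Referee, AwayTeam, HomeTeam} but differ on Score, so {Referee, AwayTeam, HomeTeam} -> Score does not hold.

No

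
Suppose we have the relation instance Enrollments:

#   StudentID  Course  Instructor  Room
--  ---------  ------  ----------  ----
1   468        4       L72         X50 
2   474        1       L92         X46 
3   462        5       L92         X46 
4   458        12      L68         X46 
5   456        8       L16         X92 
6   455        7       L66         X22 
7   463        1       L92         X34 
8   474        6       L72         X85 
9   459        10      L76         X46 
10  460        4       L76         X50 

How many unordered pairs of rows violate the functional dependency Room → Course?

6

Room=X50: all 2 rows agree on Course — 0 pairs.
Room=X46: violating pairs (2,3), (2,4), (2,9), (3,4), (3,9), (4,9) — 6 pairs.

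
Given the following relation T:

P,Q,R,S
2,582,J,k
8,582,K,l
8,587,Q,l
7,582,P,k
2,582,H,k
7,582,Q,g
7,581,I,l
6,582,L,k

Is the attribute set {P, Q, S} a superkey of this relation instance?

Two distinct rows share (P=2, Q=582, S=k), so {P, Q, S} does not determine every attribute — not a superkey.

No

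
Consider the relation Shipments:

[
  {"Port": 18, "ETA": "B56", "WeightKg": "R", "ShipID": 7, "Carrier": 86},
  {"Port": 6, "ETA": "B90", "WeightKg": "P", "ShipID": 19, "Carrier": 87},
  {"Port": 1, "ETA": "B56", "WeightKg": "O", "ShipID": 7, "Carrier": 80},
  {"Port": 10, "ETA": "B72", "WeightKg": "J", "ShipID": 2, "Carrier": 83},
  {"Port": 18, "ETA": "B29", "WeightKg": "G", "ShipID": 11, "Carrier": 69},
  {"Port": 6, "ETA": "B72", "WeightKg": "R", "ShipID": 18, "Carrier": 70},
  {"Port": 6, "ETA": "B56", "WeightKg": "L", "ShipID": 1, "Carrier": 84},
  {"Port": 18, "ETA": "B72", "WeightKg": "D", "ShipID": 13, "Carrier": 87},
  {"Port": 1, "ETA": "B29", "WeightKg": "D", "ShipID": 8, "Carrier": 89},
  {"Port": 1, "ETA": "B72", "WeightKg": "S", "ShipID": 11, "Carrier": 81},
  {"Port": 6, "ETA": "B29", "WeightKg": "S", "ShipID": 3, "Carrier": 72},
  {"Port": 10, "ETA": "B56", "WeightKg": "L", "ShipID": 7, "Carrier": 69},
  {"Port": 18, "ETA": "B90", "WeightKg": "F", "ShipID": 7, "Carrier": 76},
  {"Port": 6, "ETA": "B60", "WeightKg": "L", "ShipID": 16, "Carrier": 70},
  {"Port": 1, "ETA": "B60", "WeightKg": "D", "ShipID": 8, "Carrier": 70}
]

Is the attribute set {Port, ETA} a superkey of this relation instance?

Yes

All 15 rows have distinct {Port, ETA} values, so {Port, ETA} → (all attributes) holds and {Port, ETA} is a superkey.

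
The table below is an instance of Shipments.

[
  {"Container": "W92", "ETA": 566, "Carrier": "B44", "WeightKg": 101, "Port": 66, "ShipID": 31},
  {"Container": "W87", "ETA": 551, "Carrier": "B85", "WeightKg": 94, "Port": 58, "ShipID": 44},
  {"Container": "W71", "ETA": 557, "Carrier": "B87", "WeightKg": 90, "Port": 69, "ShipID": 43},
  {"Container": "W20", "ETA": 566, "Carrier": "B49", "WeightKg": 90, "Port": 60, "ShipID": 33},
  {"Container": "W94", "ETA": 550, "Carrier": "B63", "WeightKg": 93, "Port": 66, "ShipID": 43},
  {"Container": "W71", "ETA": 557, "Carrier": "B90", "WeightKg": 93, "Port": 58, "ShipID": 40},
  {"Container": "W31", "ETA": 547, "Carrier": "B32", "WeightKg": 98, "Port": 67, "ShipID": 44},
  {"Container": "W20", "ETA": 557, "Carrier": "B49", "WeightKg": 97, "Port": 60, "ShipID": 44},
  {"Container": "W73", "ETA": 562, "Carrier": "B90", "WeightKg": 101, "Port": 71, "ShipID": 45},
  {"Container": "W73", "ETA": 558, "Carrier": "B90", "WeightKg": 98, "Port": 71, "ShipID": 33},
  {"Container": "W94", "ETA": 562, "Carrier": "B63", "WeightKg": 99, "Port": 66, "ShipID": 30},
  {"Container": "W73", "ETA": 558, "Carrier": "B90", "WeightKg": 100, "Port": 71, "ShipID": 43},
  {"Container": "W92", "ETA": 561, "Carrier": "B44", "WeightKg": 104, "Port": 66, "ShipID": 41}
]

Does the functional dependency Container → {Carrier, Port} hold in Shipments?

No

Container=W92: 2 rows → {Carrier,Port} = (B44, 66), (B44, 66) ✓
Container=W87: 1 row → {Carrier,Port} = (B85, 58) ✓
Container=W71: 2 rows → {Carrier,Port} takes values {(B87, 69), (B90, 58)} — violation
Container=W20: 2 rows → {Carrier,Port} = (B49, 60), (B49, 60) ✓
Container=W94: 2 rows → {Carrier,Port} = (B63, 66), (B63, 66) ✓
Container=W31: 1 row → {Carrier,Port} = (B32, 67) ✓
Container=W73: 3 rows → {Carrier,Port} = (B90, 71), (B90, 71), (B90, 71) ✓
Two rows agree on Container but differ on {Carrier, Port}, so Container → {Carrier, Port} does not hold.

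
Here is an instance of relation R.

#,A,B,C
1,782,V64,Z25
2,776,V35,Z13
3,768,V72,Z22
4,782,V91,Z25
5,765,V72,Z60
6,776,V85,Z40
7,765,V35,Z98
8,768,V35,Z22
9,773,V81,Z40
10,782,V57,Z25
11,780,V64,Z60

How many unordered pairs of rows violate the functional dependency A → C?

A=782: all 3 rows agree on C — 0 pairs.
A=776: violating pairs (2,6) — 1 pair.
A=768: all 2 rows agree on C — 0 pairs.
A=765: violating pairs (5,7) — 1 pair.

2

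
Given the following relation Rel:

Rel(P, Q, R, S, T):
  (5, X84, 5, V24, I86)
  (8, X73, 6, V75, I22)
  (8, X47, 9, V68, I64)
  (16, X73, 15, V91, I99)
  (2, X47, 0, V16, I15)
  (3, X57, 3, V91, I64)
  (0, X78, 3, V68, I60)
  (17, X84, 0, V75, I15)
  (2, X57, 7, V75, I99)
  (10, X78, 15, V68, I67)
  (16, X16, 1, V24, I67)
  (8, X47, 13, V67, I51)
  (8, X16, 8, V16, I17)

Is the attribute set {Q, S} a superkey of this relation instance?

Two distinct rows share (Q=X78, S=V68), so {Q, S} does not determine every attribute — not a superkey.

No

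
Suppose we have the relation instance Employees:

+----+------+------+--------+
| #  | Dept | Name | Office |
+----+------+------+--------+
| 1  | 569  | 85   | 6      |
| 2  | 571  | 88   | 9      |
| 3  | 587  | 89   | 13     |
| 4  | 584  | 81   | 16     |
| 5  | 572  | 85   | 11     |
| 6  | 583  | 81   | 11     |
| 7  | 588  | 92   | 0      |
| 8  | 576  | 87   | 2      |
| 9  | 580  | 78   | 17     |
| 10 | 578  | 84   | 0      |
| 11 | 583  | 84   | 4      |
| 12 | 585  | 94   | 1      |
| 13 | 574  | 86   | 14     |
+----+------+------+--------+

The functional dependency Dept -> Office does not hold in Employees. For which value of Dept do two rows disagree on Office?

Dept=569: row 1 → Office = 6 ✓
Dept=571: row 2 → Office = 9 ✓
Dept=587: row 3 → Office = 13 ✓
Dept=584: row 4 → Office = 16 ✓
Dept=572: row 5 → Office = 11 ✓
Dept=583: rows 6, 11 → Office takes values {11, 4} — violation
Dept=588: row 7 → Office = 0 ✓
Dept=576: row 8 → Office = 2 ✓
Dept=580: row 9 → Office = 17 ✓
Dept=578: row 10 → Office = 0 ✓
Dept=585: row 12 → Office = 1 ✓
Dept=574: row 13 → Office = 14 ✓
The only Dept value with inconsistent Office is Dept=583.

583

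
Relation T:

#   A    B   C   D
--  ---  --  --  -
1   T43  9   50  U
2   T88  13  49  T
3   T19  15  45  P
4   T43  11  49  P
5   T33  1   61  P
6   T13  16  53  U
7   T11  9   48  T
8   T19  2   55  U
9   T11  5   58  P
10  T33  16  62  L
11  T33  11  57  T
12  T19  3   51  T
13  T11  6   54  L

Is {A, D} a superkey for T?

All 13 rows have distinct {A, D} values, so {A, D} → (all attributes) holds and {A, D} is a superkey.

Yes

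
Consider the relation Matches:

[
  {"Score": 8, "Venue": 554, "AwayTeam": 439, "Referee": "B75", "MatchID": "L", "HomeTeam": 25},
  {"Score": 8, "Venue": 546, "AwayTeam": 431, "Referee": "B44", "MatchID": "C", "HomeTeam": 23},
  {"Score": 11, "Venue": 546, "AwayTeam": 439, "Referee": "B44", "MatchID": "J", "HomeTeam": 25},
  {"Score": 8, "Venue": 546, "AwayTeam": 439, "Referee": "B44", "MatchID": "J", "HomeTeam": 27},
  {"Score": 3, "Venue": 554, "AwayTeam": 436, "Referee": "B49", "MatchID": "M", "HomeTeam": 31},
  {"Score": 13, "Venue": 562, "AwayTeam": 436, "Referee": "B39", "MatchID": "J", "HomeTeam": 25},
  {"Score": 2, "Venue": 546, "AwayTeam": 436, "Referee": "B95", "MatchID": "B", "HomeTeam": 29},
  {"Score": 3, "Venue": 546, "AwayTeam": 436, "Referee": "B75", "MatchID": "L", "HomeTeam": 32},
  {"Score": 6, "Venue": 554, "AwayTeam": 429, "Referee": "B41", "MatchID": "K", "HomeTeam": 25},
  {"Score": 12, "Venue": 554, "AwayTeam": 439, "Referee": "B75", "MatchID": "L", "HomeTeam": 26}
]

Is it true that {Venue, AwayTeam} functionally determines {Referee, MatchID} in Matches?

(Venue=554, AwayTeam=439): 2 rows → {Referee,MatchID} = (B75, L), (B75, L) ✓
(Venue=546, AwayTeam=431): 1 row → {Referee,MatchID} = (B44, C) ✓
(Venue=546, AwayTeam=439): 2 rows → {Referee,MatchID} = (B44, J), (B44, J) ✓
(Venue=554, AwayTeam=436): 1 row → {Referee,MatchID} = (B49, M) ✓
(Venue=562, AwayTeam=436): 1 row → {Referee,MatchID} = (B39, J) ✓
(Venue=546, AwayTeam=436): 2 rows → {Referee,MatchID} takes values {(B95, B), (B75, L)} — violation
(Venue=554, AwayTeam=429): 1 row → {Referee,MatchID} = (B41, K) ✓
Two rows agree on {Venue, AwayTeam} but differ on {Referee, MatchID}, so {Venue, AwayTeam} → {Referee, MatchID} does not hold.

No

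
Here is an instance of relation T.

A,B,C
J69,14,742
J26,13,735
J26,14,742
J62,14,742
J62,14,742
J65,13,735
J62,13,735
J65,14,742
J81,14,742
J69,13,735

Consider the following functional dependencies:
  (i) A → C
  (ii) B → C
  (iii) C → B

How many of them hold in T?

2

(i) A → C: A=J69: 2 rows → C takes values {742, 735} — violation; A=J26: 2 rows → C takes values {735, 742} — violation; A=J62: 3 rows → C takes values {742, 735} — violation; A=J65: 2 rows → C takes values {735, 742} — violation — fails.
(ii) B → C: every LHS value maps to a single RHS value — holds.
(iii) C → B: every LHS value maps to a single RHS value — holds.
2 of the 3 dependencies hold.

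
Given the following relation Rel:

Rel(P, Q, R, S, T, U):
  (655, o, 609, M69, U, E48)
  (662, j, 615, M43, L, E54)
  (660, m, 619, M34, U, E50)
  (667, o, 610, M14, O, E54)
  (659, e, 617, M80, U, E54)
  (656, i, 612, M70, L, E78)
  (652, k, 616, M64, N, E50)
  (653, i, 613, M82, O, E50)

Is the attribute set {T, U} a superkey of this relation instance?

Yes

All 8 rows have distinct {T, U} values, so {T, U} → (all attributes) holds and {T, U} is a superkey.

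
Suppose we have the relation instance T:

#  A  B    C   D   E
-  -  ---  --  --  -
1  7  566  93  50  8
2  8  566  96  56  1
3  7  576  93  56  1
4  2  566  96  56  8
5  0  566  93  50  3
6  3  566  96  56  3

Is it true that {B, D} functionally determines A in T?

(B=566, D=50): rows 1, 5 → A takes values {7, 0} — violation
(B=566, D=56): rows 2, 4, 6 → A takes values {8, 2, 3} — violation
(B=576, D=56): row 3 → A = 7 ✓
Two rows agree on {B, D} but differ on A, so {B, D} → A does not hold.

No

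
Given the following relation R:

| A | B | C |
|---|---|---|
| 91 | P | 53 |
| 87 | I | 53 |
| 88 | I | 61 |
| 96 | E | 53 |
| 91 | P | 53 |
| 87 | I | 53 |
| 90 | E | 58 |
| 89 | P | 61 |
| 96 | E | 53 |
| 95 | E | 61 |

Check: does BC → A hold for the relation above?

(B=P, C=53): 2 rows → A = 91, 91 ✓
(B=I, C=53): 2 rows → A = 87, 87 ✓
(B=I, C=61): 1 row → A = 88 ✓
(B=E, C=53): 2 rows → A = 96, 96 ✓
(B=E, C=58): 1 row → A = 90 ✓
(B=P, C=61): 1 row → A = 89 ✓
(B=E, C=61): 1 row → A = 95 ✓
Every BC value is associated with a single A value, so BC → A holds.

Yes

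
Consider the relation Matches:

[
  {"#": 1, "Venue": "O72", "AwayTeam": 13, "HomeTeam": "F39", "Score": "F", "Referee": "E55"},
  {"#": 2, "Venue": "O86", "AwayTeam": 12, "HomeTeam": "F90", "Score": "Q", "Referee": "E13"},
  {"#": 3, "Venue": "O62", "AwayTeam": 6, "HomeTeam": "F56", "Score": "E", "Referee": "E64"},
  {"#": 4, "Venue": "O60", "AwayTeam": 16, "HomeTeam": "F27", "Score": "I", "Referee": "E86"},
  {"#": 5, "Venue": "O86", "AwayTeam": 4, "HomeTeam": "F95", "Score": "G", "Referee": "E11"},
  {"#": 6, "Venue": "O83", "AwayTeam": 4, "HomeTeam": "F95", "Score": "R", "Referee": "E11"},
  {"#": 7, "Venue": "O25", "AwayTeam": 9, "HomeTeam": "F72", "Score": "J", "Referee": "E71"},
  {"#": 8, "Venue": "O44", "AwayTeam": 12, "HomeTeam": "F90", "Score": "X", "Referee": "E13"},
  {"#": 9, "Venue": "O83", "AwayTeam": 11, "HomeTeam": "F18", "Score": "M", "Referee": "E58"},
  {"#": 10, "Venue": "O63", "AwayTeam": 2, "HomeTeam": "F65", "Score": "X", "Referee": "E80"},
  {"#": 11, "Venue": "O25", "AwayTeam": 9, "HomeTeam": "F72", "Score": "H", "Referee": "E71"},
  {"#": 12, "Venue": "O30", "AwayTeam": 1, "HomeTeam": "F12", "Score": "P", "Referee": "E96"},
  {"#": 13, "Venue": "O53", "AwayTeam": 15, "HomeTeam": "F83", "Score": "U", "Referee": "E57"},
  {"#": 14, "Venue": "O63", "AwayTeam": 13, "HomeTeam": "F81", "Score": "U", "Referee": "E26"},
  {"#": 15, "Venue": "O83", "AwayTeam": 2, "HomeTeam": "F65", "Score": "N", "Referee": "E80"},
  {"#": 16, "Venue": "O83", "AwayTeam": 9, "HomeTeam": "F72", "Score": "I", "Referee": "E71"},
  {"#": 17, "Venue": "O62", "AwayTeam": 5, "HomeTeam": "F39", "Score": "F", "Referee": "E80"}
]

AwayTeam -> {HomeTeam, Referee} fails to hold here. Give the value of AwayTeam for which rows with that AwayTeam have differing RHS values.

AwayTeam=13: rows 1, 14 → {HomeTeam,Referee} takes values {(F39, E55), (F81, E26)} — violation
AwayTeam=12: rows 2, 8 → {HomeTeam,Referee} = (F90, E13), (F90, E13) ✓
AwayTeam=6: row 3 → {HomeTeam,Referee} = (F56, E64) ✓
AwayTeam=16: row 4 → {HomeTeam,Referee} = (F27, E86) ✓
AwayTeam=4: rows 5, 6 → {HomeTeam,Referee} = (F95, E11), (F95, E11) ✓
AwayTeam=9: rows 7, 11, 16 → {HomeTeam,Referee} = (F72, E71), (F72, E71), (F72, E71) ✓
AwayTeam=11: row 9 → {HomeTeam,Referee} = (F18, E58) ✓
AwayTeam=2: rows 10, 15 → {HomeTeam,Referee} = (F65, E80), (F65, E80) ✓
AwayTeam=1: row 12 → {HomeTeam,Referee} = (F12, E96) ✓
AwayTeam=15: row 13 → {HomeTeam,Referee} = (F83, E57) ✓
AwayTeam=5: row 17 → {HomeTeam,Referee} = (F39, E80) ✓
The only AwayTeam value with inconsistent RHS is AwayTeam=13.

13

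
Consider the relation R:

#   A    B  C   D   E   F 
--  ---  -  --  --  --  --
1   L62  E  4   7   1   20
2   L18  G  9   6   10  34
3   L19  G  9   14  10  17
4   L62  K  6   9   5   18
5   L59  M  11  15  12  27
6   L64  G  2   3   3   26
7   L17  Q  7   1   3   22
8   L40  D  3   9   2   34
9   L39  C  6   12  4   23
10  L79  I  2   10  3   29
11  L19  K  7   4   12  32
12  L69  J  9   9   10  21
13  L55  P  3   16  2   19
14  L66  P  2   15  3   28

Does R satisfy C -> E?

No

C=4: row 1 → E = 1 ✓
C=9: rows 2, 3, 12 → E = 10, 10, 10 ✓
C=6: rows 4, 9 → E takes values {5, 4} — violation
C=11: row 5 → E = 12 ✓
C=2: rows 6, 10, 14 → E = 3, 3, 3 ✓
C=7: rows 7, 11 → E takes values {3, 12} — violation
C=3: rows 8, 13 → E = 2, 2 ✓
Two rows agree on C but differ on E, so C -> E does not hold.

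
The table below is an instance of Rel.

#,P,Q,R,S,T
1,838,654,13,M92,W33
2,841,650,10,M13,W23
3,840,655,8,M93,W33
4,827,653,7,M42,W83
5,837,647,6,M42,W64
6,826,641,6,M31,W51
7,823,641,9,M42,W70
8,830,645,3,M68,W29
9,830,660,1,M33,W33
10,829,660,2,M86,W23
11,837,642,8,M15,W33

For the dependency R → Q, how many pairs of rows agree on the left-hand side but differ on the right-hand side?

2

R=8: violating pairs (3,11) — 1 pair.
R=6: violating pairs (5,6) — 1 pair.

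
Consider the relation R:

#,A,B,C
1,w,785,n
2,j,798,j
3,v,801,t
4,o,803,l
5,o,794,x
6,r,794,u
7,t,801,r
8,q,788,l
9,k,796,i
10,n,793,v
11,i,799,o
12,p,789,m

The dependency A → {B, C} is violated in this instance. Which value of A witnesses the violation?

o

A=w: row 1 → {B,C} = (785, n) ✓
A=j: row 2 → {B,C} = (798, j) ✓
A=v: row 3 → {B,C} = (801, t) ✓
A=o: rows 4, 5 → {B,C} takes values {(803, l), (794, x)} — violation
A=r: row 6 → {B,C} = (794, u) ✓
A=t: row 7 → {B,C} = (801, r) ✓
A=q: row 8 → {B,C} = (788, l) ✓
A=k: row 9 → {B,C} = (796, i) ✓
A=n: row 10 → {B,C} = (793, v) ✓
A=i: row 11 → {B,C} = (799, o) ✓
A=p: row 12 → {B,C} = (789, m) ✓
The only A value with inconsistent RHS is A=o.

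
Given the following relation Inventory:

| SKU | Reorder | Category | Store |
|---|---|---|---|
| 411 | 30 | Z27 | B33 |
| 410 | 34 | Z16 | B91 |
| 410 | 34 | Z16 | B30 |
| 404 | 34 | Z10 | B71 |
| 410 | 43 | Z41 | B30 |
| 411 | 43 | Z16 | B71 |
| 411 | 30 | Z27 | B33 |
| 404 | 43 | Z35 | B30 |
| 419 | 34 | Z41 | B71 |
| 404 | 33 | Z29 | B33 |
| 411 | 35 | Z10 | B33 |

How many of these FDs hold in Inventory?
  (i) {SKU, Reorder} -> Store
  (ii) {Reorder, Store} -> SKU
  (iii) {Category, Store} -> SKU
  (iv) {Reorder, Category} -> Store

(i) {SKU, Reorder} -> Store: (SKU=410, Reorder=34): 2 rows → Store takes values {B91, B30} — violation — fails.
(ii) {Reorder, Store} -> SKU: (Reorder=34, Store=B71): 2 rows → SKU takes values {404, 419} — violation; (Reorder=43, Store=B30): 2 rows → SKU takes values {410, 404} — violation — fails.
(iii) {Category, Store} -> SKU: every LHS value maps to a single RHS value — holds.
(iv) {Reorder, Category} -> Store: (Reorder=34, Category=Z16): 2 rows → Store takes values {B91, B30} — violation — fails.
1 of the 4 dependencies holds.

1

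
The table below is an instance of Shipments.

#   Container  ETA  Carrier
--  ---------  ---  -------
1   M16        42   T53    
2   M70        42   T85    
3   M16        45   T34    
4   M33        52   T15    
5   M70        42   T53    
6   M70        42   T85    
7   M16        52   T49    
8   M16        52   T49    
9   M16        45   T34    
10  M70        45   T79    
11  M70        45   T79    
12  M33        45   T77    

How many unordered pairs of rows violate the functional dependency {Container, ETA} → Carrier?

(Container=M70, ETA=42): violating pairs (2,5), (5,6) — 2 pairs.
(Container=M16, ETA=45): all 2 rows agree on Carrier — 0 pairs.
(Container=M16, ETA=52): all 2 rows agree on Carrier — 0 pairs.
(Container=M70, ETA=45): all 2 rows agree on Carrier — 0 pairs.

2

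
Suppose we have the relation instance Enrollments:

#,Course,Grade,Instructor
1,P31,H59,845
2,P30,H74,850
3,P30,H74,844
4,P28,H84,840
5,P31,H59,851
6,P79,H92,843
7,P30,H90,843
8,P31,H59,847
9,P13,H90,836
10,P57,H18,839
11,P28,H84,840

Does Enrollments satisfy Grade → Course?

No

Grade=H59: rows 1, 5, 8 → Course = P31, P31, P31 ✓
Grade=H74: rows 2, 3 → Course = P30, P30 ✓
Grade=H84: rows 4, 11 → Course = P28, P28 ✓
Grade=H92: row 6 → Course = P79 ✓
Grade=H90: rows 7, 9 → Course takes values {P30, P13} — violation
Grade=H18: row 10 → Course = P57 ✓
Two rows agree on Grade but differ on Course, so Grade → Course does not hold.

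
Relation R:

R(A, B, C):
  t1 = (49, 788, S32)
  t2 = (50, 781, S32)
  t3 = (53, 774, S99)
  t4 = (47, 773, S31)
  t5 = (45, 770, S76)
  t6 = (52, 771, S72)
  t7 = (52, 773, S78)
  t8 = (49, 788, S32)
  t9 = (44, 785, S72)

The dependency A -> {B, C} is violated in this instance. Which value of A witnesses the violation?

52

A=49: rows 1, 8 → {B,C} = (788, S32), (788, S32) ✓
A=50: row 2 → {B,C} = (781, S32) ✓
A=53: row 3 → {B,C} = (774, S99) ✓
A=47: row 4 → {B,C} = (773, S31) ✓
A=45: row 5 → {B,C} = (770, S76) ✓
A=52: rows 6, 7 → {B,C} takes values {(771, S72), (773, S78)} — violation
A=44: row 9 → {B,C} = (785, S72) ✓
The only A value with inconsistent RHS is A=52.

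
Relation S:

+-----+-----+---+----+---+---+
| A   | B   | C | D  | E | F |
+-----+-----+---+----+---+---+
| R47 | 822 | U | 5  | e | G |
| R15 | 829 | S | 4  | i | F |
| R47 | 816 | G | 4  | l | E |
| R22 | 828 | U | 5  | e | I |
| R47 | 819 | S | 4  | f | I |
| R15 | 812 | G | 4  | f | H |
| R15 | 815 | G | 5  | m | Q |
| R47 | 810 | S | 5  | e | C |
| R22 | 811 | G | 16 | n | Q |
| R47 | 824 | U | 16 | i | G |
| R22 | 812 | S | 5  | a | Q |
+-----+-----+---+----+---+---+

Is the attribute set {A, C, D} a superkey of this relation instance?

All 11 rows have distinct {A, C, D} values, so {A, C, D} → (all attributes) holds and {A, C, D} is a superkey.

Yes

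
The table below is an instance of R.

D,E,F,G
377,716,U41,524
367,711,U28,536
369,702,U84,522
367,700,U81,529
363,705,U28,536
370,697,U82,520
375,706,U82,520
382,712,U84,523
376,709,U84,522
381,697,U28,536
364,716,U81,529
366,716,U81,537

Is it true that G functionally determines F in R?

Yes

G=524: 1 row → F = U41 ✓
G=536: 3 rows → F = U28, U28, U28 ✓
G=522: 2 rows → F = U84, U84 ✓
G=529: 2 rows → F = U81, U81 ✓
G=520: 2 rows → F = U82, U82 ✓
G=523: 1 row → F = U84 ✓
G=537: 1 row → F = U81 ✓
Every G value is associated with a single F value, so G -> F holds.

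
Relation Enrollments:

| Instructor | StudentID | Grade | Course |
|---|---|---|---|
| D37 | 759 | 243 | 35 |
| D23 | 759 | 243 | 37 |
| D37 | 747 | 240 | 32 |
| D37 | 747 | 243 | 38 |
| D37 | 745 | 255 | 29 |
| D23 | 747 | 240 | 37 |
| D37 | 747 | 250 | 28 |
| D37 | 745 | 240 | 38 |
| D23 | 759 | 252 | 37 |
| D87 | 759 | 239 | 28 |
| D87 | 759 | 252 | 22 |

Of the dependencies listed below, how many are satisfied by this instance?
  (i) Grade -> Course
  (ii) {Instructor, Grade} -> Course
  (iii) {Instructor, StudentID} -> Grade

(i) Grade -> Course: Grade=243: 3 rows → Course takes values {35, 37, 38} — violation; Grade=240: 3 rows → Course takes values {32, 37, 38} — violation; Grade=252: 2 rows → Course takes values {37, 22} — violation — fails.
(ii) {Instructor, Grade} -> Course: (Instructor=D37, Grade=243): 2 rows → Course takes values {35, 38} — violation; (Instructor=D37, Grade=240): 2 rows → Course takes values {32, 38} — violation — fails.
(iii) {Instructor, StudentID} -> Grade: (Instructor=D23, StudentID=759): 2 rows → Grade takes values {243, 252} — violation; (Instructor=D37, StudentID=747): 3 rows → Grade takes values {240, 243, 250} — violation; (Instructor=D37, StudentID=745): 2 rows → Grade takes values {255, 240} — violation; (Instructor=D87, StudentID=759): 2 rows → Grade takes values {239, 252} — violation — fails.
None of the 3 dependencies hold.

0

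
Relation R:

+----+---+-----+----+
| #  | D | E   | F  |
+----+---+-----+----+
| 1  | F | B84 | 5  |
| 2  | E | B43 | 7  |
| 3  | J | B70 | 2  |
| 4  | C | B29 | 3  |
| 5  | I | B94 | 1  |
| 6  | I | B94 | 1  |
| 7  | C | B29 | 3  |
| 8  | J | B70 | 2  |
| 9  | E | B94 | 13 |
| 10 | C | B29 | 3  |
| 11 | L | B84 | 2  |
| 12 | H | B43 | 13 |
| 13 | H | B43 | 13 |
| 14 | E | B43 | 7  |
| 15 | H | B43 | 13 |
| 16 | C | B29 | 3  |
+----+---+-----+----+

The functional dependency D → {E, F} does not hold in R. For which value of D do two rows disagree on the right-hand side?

E

D=F: row 1 → {E,F} = (B84, 5) ✓
D=E: rows 2, 9, 14 → {E,F} takes values {(B43, 7), (B94, 13)} — violation
D=J: rows 3, 8 → {E,F} = (B70, 2), (B70, 2) ✓
D=C: rows 4, 7, 10, 16 → {E,F} = (B29, 3), (B29, 3), (B29, 3), (B29, 3) ✓
D=I: rows 5, 6 → {E,F} = (B94, 1), (B94, 1) ✓
D=L: row 11 → {E,F} = (B84, 2) ✓
D=H: rows 12, 13, 15 → {E,F} = (B43, 13), (B43, 13), (B43, 13) ✓
The only D value with inconsistent RHS is D=E.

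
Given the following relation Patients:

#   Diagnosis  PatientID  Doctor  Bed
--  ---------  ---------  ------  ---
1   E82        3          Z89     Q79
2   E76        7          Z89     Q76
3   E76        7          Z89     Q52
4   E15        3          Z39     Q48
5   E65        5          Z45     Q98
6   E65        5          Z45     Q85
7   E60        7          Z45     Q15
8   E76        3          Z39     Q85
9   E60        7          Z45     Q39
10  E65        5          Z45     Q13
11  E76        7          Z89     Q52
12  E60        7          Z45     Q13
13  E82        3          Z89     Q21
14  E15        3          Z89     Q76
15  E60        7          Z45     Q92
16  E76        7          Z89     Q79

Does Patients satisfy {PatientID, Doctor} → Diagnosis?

(PatientID=3, Doctor=Z89): rows 1, 13, 14 → Diagnosis takes values {E82, E15} — violation
(PatientID=7, Doctor=Z89): rows 2, 3, 11, 16 → Diagnosis = E76, E76, E76, E76 ✓
(PatientID=3, Doctor=Z39): rows 4, 8 → Diagnosis takes values {E15, E76} — violation
(PatientID=5, Doctor=Z45): rows 5, 6, 10 → Diagnosis = E65, E65, E65 ✓
(PatientID=7, Doctor=Z45): rows 7, 9, 12, 15 → Diagnosis = E60, E60, E60, E60 ✓
Two rows agree on {PatientID, Doctor} but differ on Diagnosis, so {PatientID, Doctor} → Diagnosis does not hold.

No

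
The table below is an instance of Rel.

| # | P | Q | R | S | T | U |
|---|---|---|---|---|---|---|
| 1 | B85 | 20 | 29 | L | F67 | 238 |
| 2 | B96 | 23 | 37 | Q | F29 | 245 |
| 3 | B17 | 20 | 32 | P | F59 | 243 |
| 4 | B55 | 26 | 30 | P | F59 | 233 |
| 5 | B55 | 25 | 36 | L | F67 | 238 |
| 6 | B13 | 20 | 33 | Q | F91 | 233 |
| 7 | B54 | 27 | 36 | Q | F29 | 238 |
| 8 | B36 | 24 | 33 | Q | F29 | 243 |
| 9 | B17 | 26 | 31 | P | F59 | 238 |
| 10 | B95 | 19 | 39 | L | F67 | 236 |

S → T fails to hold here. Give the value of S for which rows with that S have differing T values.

S=L: rows 1, 5, 10 → T = F67, F67, F67 ✓
S=Q: rows 2, 6, 7, 8 → T takes values {F29, F91} — violation
S=P: rows 3, 4, 9 → T = F59, F59, F59 ✓
The only S value with inconsistent T is S=Q.

Q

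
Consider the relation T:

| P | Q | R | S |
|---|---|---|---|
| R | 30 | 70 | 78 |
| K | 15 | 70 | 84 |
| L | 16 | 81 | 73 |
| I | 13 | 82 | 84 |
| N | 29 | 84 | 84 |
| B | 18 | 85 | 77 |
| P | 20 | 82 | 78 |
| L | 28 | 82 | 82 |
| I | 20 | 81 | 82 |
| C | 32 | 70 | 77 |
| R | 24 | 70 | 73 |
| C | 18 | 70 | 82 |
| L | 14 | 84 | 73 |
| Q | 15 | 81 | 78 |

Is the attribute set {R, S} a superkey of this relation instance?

All 14 rows have distinct {R, S} values, so {R, S} → (all attributes) holds and {R, S} is a superkey.

Yes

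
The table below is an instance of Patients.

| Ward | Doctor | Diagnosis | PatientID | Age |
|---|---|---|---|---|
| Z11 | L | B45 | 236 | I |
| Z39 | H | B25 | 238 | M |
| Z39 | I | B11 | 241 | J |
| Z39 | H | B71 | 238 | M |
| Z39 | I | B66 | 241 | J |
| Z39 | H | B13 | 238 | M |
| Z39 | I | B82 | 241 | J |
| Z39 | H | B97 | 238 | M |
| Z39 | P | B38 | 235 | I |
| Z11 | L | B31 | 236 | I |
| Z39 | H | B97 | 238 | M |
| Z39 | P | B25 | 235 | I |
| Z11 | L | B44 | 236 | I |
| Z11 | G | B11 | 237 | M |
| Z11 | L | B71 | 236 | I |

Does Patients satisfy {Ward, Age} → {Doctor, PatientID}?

Yes

(Ward=Z11, Age=I): 4 rows → {Doctor,PatientID} = (L, 236), (L, 236), (L, 236), (L, 236) ✓
(Ward=Z39, Age=M): 5 rows → {Doctor,PatientID} = (H, 238), (H, 238), (H, 238), (H, 238), (H, 238) ✓
(Ward=Z39, Age=J): 3 rows → {Doctor,PatientID} = (I, 241), (I, 241), (I, 241) ✓
(Ward=Z39, Age=I): 2 rows → {Doctor,PatientID} = (P, 235), (P, 235) ✓
(Ward=Z11, Age=M): 1 row → {Doctor,PatientID} = (G, 237) ✓
Every {Ward, Age} value is associated with a single {Doctor, PatientID} value, so {Ward, Age} → {Doctor, PatientID} holds.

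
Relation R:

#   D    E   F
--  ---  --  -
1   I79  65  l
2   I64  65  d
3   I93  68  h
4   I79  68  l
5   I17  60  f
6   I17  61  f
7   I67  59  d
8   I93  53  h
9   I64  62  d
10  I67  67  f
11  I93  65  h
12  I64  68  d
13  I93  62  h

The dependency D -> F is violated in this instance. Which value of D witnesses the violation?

I67

D=I79: rows 1, 4 → F = l, l ✓
D=I64: rows 2, 9, 12 → F = d, d, d ✓
D=I93: rows 3, 8, 11, 13 → F = h, h, h, h ✓
D=I17: rows 5, 6 → F = f, f ✓
D=I67: rows 7, 10 → F takes values {d, f} — violation
The only D value with inconsistent F is D=I67.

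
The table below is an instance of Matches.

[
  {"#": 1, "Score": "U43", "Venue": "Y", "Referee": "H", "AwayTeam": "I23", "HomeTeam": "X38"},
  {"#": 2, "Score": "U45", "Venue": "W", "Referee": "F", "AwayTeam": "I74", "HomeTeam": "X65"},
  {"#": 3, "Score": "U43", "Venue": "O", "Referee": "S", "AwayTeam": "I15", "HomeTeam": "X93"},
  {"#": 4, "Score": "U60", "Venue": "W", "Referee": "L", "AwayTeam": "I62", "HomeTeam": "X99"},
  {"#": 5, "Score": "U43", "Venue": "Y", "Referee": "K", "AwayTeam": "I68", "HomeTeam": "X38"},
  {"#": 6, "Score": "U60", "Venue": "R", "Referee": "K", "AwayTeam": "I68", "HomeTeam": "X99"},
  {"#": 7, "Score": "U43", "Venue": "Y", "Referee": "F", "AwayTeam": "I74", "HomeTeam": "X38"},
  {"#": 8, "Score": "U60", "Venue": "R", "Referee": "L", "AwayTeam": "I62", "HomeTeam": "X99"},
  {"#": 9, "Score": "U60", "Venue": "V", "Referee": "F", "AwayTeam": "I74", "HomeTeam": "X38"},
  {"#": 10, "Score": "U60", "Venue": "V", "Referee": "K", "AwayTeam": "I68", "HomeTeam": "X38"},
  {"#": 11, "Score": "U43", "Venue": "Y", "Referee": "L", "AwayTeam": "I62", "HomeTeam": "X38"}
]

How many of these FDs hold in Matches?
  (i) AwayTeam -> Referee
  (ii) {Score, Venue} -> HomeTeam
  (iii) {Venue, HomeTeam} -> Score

(i) AwayTeam -> Referee: every LHS value maps to a single RHS value — holds.
(ii) {Score, Venue} -> HomeTeam: every LHS value maps to a single RHS value — holds.
(iii) {Venue, HomeTeam} -> Score: every LHS value maps to a single RHS value — holds.
3 of the 3 dependencies hold.

3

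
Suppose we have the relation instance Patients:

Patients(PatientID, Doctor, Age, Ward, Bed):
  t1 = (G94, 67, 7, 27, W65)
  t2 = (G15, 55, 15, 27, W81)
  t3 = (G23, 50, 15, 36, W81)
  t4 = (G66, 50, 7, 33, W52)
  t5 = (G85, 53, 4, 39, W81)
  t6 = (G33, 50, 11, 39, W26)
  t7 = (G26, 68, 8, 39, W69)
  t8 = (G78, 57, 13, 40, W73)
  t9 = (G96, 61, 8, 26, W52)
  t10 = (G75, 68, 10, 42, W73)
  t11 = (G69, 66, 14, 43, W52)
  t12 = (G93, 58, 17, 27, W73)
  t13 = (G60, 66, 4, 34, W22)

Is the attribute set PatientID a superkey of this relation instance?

Yes

All 13 rows have distinct PatientID values, so PatientID → (all attributes) holds and PatientID is a superkey.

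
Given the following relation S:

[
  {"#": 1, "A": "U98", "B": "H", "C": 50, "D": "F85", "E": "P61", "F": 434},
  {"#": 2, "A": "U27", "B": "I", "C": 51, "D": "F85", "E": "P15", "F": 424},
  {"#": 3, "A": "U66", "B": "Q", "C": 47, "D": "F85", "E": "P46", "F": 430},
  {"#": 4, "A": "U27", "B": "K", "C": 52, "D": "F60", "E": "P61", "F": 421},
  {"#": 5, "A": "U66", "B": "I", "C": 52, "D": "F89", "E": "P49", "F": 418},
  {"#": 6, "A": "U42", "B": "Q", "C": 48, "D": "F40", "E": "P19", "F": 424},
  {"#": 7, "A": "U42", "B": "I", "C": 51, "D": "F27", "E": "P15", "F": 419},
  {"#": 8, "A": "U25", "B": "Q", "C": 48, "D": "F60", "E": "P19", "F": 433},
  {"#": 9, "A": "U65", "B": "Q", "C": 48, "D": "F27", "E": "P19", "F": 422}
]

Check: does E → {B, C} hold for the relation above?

E=P61: rows 1, 4 → {B,C} takes values {(H, 50), (K, 52)} — violation
E=P15: rows 2, 7 → {B,C} = (I, 51), (I, 51) ✓
E=P46: row 3 → {B,C} = (Q, 47) ✓
E=P49: row 5 → {B,C} = (I, 52) ✓
E=P19: rows 6, 8, 9 → {B,C} = (Q, 48), (Q, 48), (Q, 48) ✓
Two rows agree on E but differ on {B, C}, so E → {B, C} does not hold.

No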